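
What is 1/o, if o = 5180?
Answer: 1/5180 ≈ 0.00019305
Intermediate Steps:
1/o = 1/5180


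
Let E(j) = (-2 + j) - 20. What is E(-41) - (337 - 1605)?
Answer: 1205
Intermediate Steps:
E(j) = -22 + j
E(-41) - (337 - 1605) = (-22 - 41) - (337 - 1605) = -63 - 1*(-1268) = -63 + 1268 = 1205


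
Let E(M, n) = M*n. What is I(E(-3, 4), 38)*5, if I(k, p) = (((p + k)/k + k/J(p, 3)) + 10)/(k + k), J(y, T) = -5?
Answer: -307/144 ≈ -2.1319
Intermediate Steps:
I(k, p) = (10 - k/5 + (k + p)/k)/(2*k) (I(k, p) = (((p + k)/k + k/(-5)) + 10)/(k + k) = (((k + p)/k + k*(-⅕)) + 10)/((2*k)) = (((k + p)/k - k/5) + 10)*(1/(2*k)) = ((-k/5 + (k + p)/k) + 10)*(1/(2*k)) = (10 - k/5 + (k + p)/k)*(1/(2*k)) = (10 - k/5 + (k + p)/k)/(2*k))
I(E(-3, 4), 38)*5 = ((-(-3*4)² + 5*38 + 55*(-3*4))/(10*(-3*4)²))*5 = ((⅒)*(-1*(-12)² + 190 + 55*(-12))/(-12)²)*5 = ((⅒)*(1/144)*(-1*144 + 190 - 660))*5 = ((⅒)*(1/144)*(-144 + 190 - 660))*5 = ((⅒)*(1/144)*(-614))*5 = -307/720*5 = -307/144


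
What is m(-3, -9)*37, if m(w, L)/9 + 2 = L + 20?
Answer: 2997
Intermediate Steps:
m(w, L) = 162 + 9*L (m(w, L) = -18 + 9*(L + 20) = -18 + 9*(20 + L) = -18 + (180 + 9*L) = 162 + 9*L)
m(-3, -9)*37 = (162 + 9*(-9))*37 = (162 - 81)*37 = 81*37 = 2997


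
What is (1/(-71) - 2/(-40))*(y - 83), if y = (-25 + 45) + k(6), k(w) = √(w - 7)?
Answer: -3213/1420 + 51*I/1420 ≈ -2.2627 + 0.035915*I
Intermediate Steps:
k(w) = √(-7 + w)
y = 20 + I (y = (-25 + 45) + √(-7 + 6) = 20 + √(-1) = 20 + I ≈ 20.0 + 1.0*I)
(1/(-71) - 2/(-40))*(y - 83) = (1/(-71) - 2/(-40))*((20 + I) - 83) = (1*(-1/71) - 2*(-1/40))*(-63 + I) = (-1/71 + 1/20)*(-63 + I) = 51*(-63 + I)/1420 = -3213/1420 + 51*I/1420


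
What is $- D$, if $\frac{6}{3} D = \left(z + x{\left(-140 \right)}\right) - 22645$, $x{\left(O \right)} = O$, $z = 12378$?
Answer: $\frac{10407}{2} \approx 5203.5$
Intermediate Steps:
$D = - \frac{10407}{2}$ ($D = \frac{\left(12378 - 140\right) - 22645}{2} = \frac{12238 - 22645}{2} = \frac{1}{2} \left(-10407\right) = - \frac{10407}{2} \approx -5203.5$)
$- D = \left(-1\right) \left(- \frac{10407}{2}\right) = \frac{10407}{2}$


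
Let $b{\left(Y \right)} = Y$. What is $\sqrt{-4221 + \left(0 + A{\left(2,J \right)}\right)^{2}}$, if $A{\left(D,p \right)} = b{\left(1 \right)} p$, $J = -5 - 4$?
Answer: $6 i \sqrt{115} \approx 64.343 i$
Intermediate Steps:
$J = -9$ ($J = -5 - 4 = -9$)
$A{\left(D,p \right)} = p$ ($A{\left(D,p \right)} = 1 p = p$)
$\sqrt{-4221 + \left(0 + A{\left(2,J \right)}\right)^{2}} = \sqrt{-4221 + \left(0 - 9\right)^{2}} = \sqrt{-4221 + \left(-9\right)^{2}} = \sqrt{-4221 + 81} = \sqrt{-4140} = 6 i \sqrt{115}$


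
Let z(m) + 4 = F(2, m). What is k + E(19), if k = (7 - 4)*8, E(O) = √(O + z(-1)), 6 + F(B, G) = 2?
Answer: 24 + √11 ≈ 27.317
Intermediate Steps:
F(B, G) = -4 (F(B, G) = -6 + 2 = -4)
z(m) = -8 (z(m) = -4 - 4 = -8)
E(O) = √(-8 + O) (E(O) = √(O - 8) = √(-8 + O))
k = 24 (k = 3*8 = 24)
k + E(19) = 24 + √(-8 + 19) = 24 + √11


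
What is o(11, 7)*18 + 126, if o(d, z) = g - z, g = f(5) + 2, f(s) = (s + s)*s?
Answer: 936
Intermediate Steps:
f(s) = 2*s² (f(s) = (2*s)*s = 2*s²)
g = 52 (g = 2*5² + 2 = 2*25 + 2 = 50 + 2 = 52)
o(d, z) = 52 - z
o(11, 7)*18 + 126 = (52 - 1*7)*18 + 126 = (52 - 7)*18 + 126 = 45*18 + 126 = 810 + 126 = 936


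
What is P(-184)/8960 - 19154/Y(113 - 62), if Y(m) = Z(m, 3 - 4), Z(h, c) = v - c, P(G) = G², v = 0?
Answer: -2681031/140 ≈ -19150.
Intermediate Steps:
Z(h, c) = -c (Z(h, c) = 0 - c = -c)
Y(m) = 1 (Y(m) = -(3 - 4) = -1*(-1) = 1)
P(-184)/8960 - 19154/Y(113 - 62) = (-184)²/8960 - 19154/1 = 33856*(1/8960) - 19154*1 = 529/140 - 19154 = -2681031/140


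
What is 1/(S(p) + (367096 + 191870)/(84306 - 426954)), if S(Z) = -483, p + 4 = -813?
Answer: -57108/27676325 ≈ -0.0020634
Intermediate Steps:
p = -817 (p = -4 - 813 = -817)
1/(S(p) + (367096 + 191870)/(84306 - 426954)) = 1/(-483 + (367096 + 191870)/(84306 - 426954)) = 1/(-483 + 558966/(-342648)) = 1/(-483 + 558966*(-1/342648)) = 1/(-483 - 93161/57108) = 1/(-27676325/57108) = -57108/27676325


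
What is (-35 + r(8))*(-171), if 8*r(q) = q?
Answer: 5814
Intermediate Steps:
r(q) = q/8
(-35 + r(8))*(-171) = (-35 + (⅛)*8)*(-171) = (-35 + 1)*(-171) = -34*(-171) = 5814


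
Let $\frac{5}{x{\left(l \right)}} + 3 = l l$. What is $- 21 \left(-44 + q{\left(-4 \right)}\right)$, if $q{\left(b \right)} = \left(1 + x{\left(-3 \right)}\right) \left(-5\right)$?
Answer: $\frac{2233}{2} \approx 1116.5$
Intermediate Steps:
$x{\left(l \right)} = \frac{5}{-3 + l^{2}}$ ($x{\left(l \right)} = \frac{5}{-3 + l l} = \frac{5}{-3 + l^{2}}$)
$q{\left(b \right)} = - \frac{55}{6}$ ($q{\left(b \right)} = \left(1 + \frac{5}{-3 + \left(-3\right)^{2}}\right) \left(-5\right) = \left(1 + \frac{5}{-3 + 9}\right) \left(-5\right) = \left(1 + \frac{5}{6}\right) \left(-5\right) = \frac{11}{6} \left(-5\right) = - \frac{55}{6}$)
$- 21 \left(-44 + q{\left(-4 \right)}\right) = - 21 \left(-44 - \frac{55}{6}\right) = \left(-21\right) \left(- \frac{319}{6}\right) = \frac{2233}{2}$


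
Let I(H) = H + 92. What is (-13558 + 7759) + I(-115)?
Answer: -5822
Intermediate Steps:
I(H) = 92 + H
(-13558 + 7759) + I(-115) = (-13558 + 7759) + (92 - 115) = -5799 - 23 = -5822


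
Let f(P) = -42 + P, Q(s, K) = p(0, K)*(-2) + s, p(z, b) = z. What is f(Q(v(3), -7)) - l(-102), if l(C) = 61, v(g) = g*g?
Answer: -94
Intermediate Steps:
v(g) = g²
Q(s, K) = s (Q(s, K) = 0*(-2) + s = 0 + s = s)
f(Q(v(3), -7)) - l(-102) = (-42 + 3²) - 1*61 = (-42 + 9) - 61 = -33 - 61 = -94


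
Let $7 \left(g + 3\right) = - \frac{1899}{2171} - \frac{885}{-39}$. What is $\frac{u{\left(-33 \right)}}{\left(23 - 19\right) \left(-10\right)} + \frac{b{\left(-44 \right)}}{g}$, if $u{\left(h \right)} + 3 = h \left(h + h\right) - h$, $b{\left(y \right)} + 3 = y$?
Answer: $- \frac{812239}{1775} \approx -457.6$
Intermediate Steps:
$b{\left(y \right)} = -3 + y$
$g = \frac{1775}{15197}$ ($g = -3 + \frac{- \frac{1899}{2171} - \frac{885}{-39}}{7} = -3 + \frac{\left(-1899\right) \frac{1}{2171} - - \frac{295}{13}}{7} = -3 + \frac{- \frac{1899}{2171} + \frac{295}{13}}{7} = -3 + \frac{1}{7} \cdot \frac{47366}{2171} = -3 + \frac{47366}{15197} = \frac{1775}{15197} \approx 0.1168$)
$u{\left(h \right)} = -3 - h + 2 h^{2}$ ($u{\left(h \right)} = -3 + \left(h \left(h + h\right) - h\right) = -3 + \left(h 2 h - h\right) = -3 + \left(2 h^{2} - h\right) = -3 + \left(- h + 2 h^{2}\right) = -3 - h + 2 h^{2}$)
$\frac{u{\left(-33 \right)}}{\left(23 - 19\right) \left(-10\right)} + \frac{b{\left(-44 \right)}}{g} = \frac{-3 - -33 + 2 \left(-33\right)^{2}}{\left(23 - 19\right) \left(-10\right)} + \frac{-3 - 44}{\frac{1775}{15197}} = \frac{-3 + 33 + 2 \cdot 1089}{4 \left(-10\right)} - \frac{714259}{1775} = \frac{-3 + 33 + 2178}{-40} - \frac{714259}{1775} = 2208 \left(- \frac{1}{40}\right) - \frac{714259}{1775} = - \frac{276}{5} - \frac{714259}{1775} = - \frac{812239}{1775}$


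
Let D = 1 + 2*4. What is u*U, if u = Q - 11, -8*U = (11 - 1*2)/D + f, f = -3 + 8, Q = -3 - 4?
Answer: 27/2 ≈ 13.500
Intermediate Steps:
D = 9 (D = 1 + 8 = 9)
Q = -7
f = 5
U = -¾ (U = -((11 - 1*2)/9 + 5)/8 = -((11 - 2)*(⅑) + 5)/8 = -(9*(⅑) + 5)/8 = -(1 + 5)/8 = -⅛*6 = -¾ ≈ -0.75000)
u = -18 (u = -7 - 11 = -18)
u*U = -18*(-¾) = 27/2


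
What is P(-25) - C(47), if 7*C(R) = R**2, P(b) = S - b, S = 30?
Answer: -1824/7 ≈ -260.57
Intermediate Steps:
P(b) = 30 - b
C(R) = R**2/7
P(-25) - C(47) = (30 - 1*(-25)) - 47**2/7 = (30 + 25) - 2209/7 = 55 - 1*2209/7 = 55 - 2209/7 = -1824/7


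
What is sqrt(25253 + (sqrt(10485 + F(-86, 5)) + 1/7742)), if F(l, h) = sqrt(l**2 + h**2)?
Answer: sqrt(30890378866 + 1223236*sqrt(10485 + sqrt(7421)))/1106 ≈ 159.24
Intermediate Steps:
F(l, h) = sqrt(h**2 + l**2)
sqrt(25253 + (sqrt(10485 + F(-86, 5)) + 1/7742)) = sqrt(25253 + (sqrt(10485 + sqrt(5**2 + (-86)**2)) + 1/7742)) = sqrt(25253 + (sqrt(10485 + sqrt(25 + 7396)) + 1/7742)) = sqrt(25253 + (sqrt(10485 + sqrt(7421)) + 1/7742)) = sqrt(25253 + (1/7742 + sqrt(10485 + sqrt(7421)))) = sqrt(195508727/7742 + sqrt(10485 + sqrt(7421)))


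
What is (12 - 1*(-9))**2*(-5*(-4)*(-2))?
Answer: -17640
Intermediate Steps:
(12 - 1*(-9))**2*(-5*(-4)*(-2)) = (12 + 9)**2*(20*(-2)) = 21**2*(-40) = 441*(-40) = -17640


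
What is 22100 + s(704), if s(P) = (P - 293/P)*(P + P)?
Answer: 1012746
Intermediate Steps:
s(P) = 2*P*(P - 293/P) (s(P) = (P - 293/P)*(2*P) = 2*P*(P - 293/P))
22100 + s(704) = 22100 + (-586 + 2*704²) = 22100 + (-586 + 2*495616) = 22100 + (-586 + 991232) = 22100 + 990646 = 1012746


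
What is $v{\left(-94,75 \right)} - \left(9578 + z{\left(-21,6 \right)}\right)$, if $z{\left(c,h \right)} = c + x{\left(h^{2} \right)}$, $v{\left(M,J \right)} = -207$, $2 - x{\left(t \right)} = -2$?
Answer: $-9768$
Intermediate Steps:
$x{\left(t \right)} = 4$ ($x{\left(t \right)} = 2 - -2 = 2 + 2 = 4$)
$z{\left(c,h \right)} = 4 + c$ ($z{\left(c,h \right)} = c + 4 = 4 + c$)
$v{\left(-94,75 \right)} - \left(9578 + z{\left(-21,6 \right)}\right) = -207 - 9561 = -9768$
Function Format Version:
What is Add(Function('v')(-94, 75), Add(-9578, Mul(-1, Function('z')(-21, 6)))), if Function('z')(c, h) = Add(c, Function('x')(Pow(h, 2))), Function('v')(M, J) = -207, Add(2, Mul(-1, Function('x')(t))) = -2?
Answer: -9768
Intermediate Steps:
Function('x')(t) = 4 (Function('x')(t) = Add(2, Mul(-1, -2)) = Add(2, 2) = 4)
Function('z')(c, h) = Add(4, c) (Function('z')(c, h) = Add(c, 4) = Add(4, c))
Add(Function('v')(-94, 75), Add(-9578, Mul(-1, Function('z')(-21, 6)))) = Add(-207, Add(-9578, Mul(-1, Add(4, -21)))) = Add(-207, Add(-9578, Mul(-1, -17))) = Add(-207, Add(-9578, 17)) = Add(-207, -9561) = -9768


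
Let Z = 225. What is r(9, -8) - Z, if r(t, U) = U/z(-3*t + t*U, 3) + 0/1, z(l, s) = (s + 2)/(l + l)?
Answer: 459/5 ≈ 91.800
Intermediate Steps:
z(l, s) = (2 + s)/(2*l) (z(l, s) = (2 + s)/((2*l)) = (2 + s)*(1/(2*l)) = (2 + s)/(2*l))
r(t, U) = U*(-6*t/5 + 2*U*t/5) (r(t, U) = U/(((2 + 3)/(2*(-3*t + t*U)))) + 0/1 = U/(((½)*5/(-3*t + U*t))) + 0*1 = U/((5/(2*(-3*t + U*t)))) + 0 = U*(-6*t/5 + 2*U*t/5) + 0 = U*(-6*t/5 + 2*U*t/5))
r(9, -8) - Z = (⅖)*(-8)*9*(-3 - 8) - 1*225 = (⅖)*(-8)*9*(-11) - 225 = 1584/5 - 225 = 459/5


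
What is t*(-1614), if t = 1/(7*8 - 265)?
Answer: 1614/209 ≈ 7.7225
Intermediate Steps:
t = -1/209 (t = 1/(56 - 265) = 1/(-209) = -1/209 ≈ -0.0047847)
t*(-1614) = -1/209*(-1614) = 1614/209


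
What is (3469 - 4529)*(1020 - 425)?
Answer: -630700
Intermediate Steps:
(3469 - 4529)*(1020 - 425) = -1060*595 = -630700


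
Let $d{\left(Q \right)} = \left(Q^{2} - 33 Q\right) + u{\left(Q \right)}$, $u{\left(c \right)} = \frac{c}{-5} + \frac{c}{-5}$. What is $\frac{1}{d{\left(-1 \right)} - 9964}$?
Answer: $- \frac{5}{49648} \approx -0.00010071$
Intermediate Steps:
$u{\left(c \right)} = - \frac{2 c}{5}$ ($u{\left(c \right)} = c \left(- \frac{1}{5}\right) + c \left(- \frac{1}{5}\right) = - \frac{c}{5} - \frac{c}{5} = - \frac{2 c}{5}$)
$d{\left(Q \right)} = Q^{2} - \frac{167 Q}{5}$ ($d{\left(Q \right)} = \left(Q^{2} - 33 Q\right) - \frac{2 Q}{5} = Q^{2} - \frac{167 Q}{5}$)
$\frac{1}{d{\left(-1 \right)} - 9964} = \frac{1}{\frac{1}{5} \left(-1\right) \left(-167 + 5 \left(-1\right)\right) - 9964} = \frac{1}{\frac{1}{5} \left(-1\right) \left(-167 - 5\right) - 9964} = \frac{1}{\frac{1}{5} \left(-1\right) \left(-172\right) - 9964} = \frac{1}{\frac{172}{5} - 9964} = \frac{1}{- \frac{49648}{5}} = - \frac{5}{49648}$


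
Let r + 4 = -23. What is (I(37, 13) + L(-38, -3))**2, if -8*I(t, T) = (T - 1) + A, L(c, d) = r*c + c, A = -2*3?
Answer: 15594601/16 ≈ 9.7466e+5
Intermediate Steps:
A = -6
r = -27 (r = -4 - 23 = -27)
L(c, d) = -26*c (L(c, d) = -27*c + c = -26*c)
I(t, T) = 7/8 - T/8 (I(t, T) = -((T - 1) - 6)/8 = -((-1 + T) - 6)/8 = -(-7 + T)/8 = 7/8 - T/8)
(I(37, 13) + L(-38, -3))**2 = ((7/8 - 1/8*13) - 26*(-38))**2 = ((7/8 - 13/8) + 988)**2 = (-3/4 + 988)**2 = (3949/4)**2 = 15594601/16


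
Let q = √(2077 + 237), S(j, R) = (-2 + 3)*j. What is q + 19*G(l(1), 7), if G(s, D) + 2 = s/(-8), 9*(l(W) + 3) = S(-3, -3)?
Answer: -361/12 + √2314 ≈ 18.021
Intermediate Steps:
S(j, R) = j (S(j, R) = 1*j = j)
l(W) = -10/3 (l(W) = -3 + (⅑)*(-3) = -3 - ⅓ = -10/3)
G(s, D) = -2 - s/8 (G(s, D) = -2 + s/(-8) = -2 + s*(-⅛) = -2 - s/8)
q = √2314 ≈ 48.104
q + 19*G(l(1), 7) = √2314 + 19*(-2 - ⅛*(-10/3)) = √2314 + 19*(-2 + 5/12) = √2314 + 19*(-19/12) = √2314 - 361/12 = -361/12 + √2314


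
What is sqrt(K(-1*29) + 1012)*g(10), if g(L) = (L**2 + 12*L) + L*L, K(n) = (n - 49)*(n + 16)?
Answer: 320*sqrt(2026) ≈ 14404.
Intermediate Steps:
K(n) = (-49 + n)*(16 + n)
g(L) = 2*L**2 + 12*L (g(L) = (L**2 + 12*L) + L**2 = 2*L**2 + 12*L)
sqrt(K(-1*29) + 1012)*g(10) = sqrt((-784 + (-1*29)**2 - (-33)*29) + 1012)*(2*10*(6 + 10)) = sqrt((-784 + (-29)**2 - 33*(-29)) + 1012)*(2*10*16) = sqrt((-784 + 841 + 957) + 1012)*320 = sqrt(1014 + 1012)*320 = sqrt(2026)*320 = 320*sqrt(2026)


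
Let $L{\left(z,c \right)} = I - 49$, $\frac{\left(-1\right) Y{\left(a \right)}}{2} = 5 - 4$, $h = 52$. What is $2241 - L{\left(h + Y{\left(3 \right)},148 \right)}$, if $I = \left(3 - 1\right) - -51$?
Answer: $2237$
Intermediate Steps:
$Y{\left(a \right)} = -2$ ($Y{\left(a \right)} = - 2 \left(5 - 4\right) = \left(-2\right) 1 = -2$)
$I = 53$ ($I = \left(3 - 1\right) + 51 = 2 + 51 = 53$)
$L{\left(z,c \right)} = 4$ ($L{\left(z,c \right)} = 53 - 49 = 4$)
$2241 - L{\left(h + Y{\left(3 \right)},148 \right)} = 2241 - 4 = 2237$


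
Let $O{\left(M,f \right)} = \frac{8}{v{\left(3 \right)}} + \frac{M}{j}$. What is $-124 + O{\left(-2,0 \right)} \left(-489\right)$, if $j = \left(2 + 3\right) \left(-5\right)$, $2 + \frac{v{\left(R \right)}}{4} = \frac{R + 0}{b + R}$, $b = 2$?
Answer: $\frac{93704}{175} \approx 535.45$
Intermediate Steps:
$v{\left(R \right)} = -8 + \frac{4 R}{2 + R}$ ($v{\left(R \right)} = -8 + 4 \frac{R + 0}{2 + R} = -8 + 4 \frac{R}{2 + R} = -8 + \frac{4 R}{2 + R}$)
$j = -25$ ($j = 5 \left(-5\right) = -25$)
$O{\left(M,f \right)} = - \frac{10}{7} - \frac{M}{25}$ ($O{\left(M,f \right)} = \frac{8}{4 \frac{1}{2 + 3} \left(-4 - 3\right)} + \frac{M}{-25} = \frac{8}{4 \cdot \frac{1}{5} \left(-4 - 3\right)} + M \left(- \frac{1}{25}\right) = \frac{8}{4 \cdot \frac{1}{5} \left(-7\right)} - \frac{M}{25} = \frac{8}{- \frac{28}{5}} - \frac{M}{25} = 8 \left(- \frac{5}{28}\right) - \frac{M}{25} = - \frac{10}{7} - \frac{M}{25}$)
$-124 + O{\left(-2,0 \right)} \left(-489\right) = -124 + \left(- \frac{10}{7} - - \frac{2}{25}\right) \left(-489\right) = -124 + \left(- \frac{10}{7} + \frac{2}{25}\right) \left(-489\right) = -124 - - \frac{115404}{175} = -124 + \frac{115404}{175} = \frac{93704}{175}$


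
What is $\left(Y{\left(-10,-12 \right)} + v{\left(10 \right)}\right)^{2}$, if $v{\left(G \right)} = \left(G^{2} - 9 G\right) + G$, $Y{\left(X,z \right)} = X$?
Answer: $100$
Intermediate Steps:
$v{\left(G \right)} = G^{2} - 8 G$
$\left(Y{\left(-10,-12 \right)} + v{\left(10 \right)}\right)^{2} = \left(-10 + 10 \left(-8 + 10\right)\right)^{2} = \left(-10 + 10 \cdot 2\right)^{2} = \left(-10 + 20\right)^{2} = 10^{2} = 100$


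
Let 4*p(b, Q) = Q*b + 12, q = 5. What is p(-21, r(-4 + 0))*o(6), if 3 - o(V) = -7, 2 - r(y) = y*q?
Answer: -1125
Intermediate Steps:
r(y) = 2 - 5*y (r(y) = 2 - y*5 = 2 - 5*y)
o(V) = 10 (o(V) = 3 - 1*(-7) = 3 + 7 = 10)
p(b, Q) = 3 + Q*b/4 (p(b, Q) = (Q*b + 12)/4 = (12 + Q*b)/4 = 3 + Q*b/4)
p(-21, r(-4 + 0))*o(6) = (3 + (1/4)*(2 - 5*(-4 + 0))*(-21))*10 = (3 + (1/4)*(2 - 5*(-4))*(-21))*10 = (3 + (1/4)*(2 + 20)*(-21))*10 = (3 + (1/4)*22*(-21))*10 = (3 - 231/2)*10 = -225/2*10 = -1125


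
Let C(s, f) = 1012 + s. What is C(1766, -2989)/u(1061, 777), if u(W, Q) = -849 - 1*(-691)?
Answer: -1389/79 ≈ -17.582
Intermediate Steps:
u(W, Q) = -158 (u(W, Q) = -849 + 691 = -158)
C(1766, -2989)/u(1061, 777) = (1012 + 1766)/(-158) = 2778*(-1/158) = -1389/79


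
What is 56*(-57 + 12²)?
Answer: 4872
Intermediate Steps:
56*(-57 + 12²) = 56*(-57 + 144) = 56*87 = 4872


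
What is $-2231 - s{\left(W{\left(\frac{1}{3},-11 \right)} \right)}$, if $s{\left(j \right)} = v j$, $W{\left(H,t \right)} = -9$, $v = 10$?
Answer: $-2141$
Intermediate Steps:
$s{\left(j \right)} = 10 j$
$-2231 - s{\left(W{\left(\frac{1}{3},-11 \right)} \right)} = -2231 - 10 \left(-9\right) = -2231 - -90 = -2231 + 90 = -2141$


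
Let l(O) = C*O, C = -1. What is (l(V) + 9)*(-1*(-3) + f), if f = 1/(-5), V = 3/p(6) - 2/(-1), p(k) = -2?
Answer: 119/5 ≈ 23.800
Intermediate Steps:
V = ½ (V = 3/(-2) - 2/(-1) = 3*(-½) - 2*(-1) = -3/2 + 2 = ½ ≈ 0.50000)
l(O) = -O
f = -⅕ (f = 1*(-⅕) = -⅕ ≈ -0.20000)
(l(V) + 9)*(-1*(-3) + f) = (-1*½ + 9)*(-1*(-3) - ⅕) = (-½ + 9)*(3 - ⅕) = (17/2)*(14/5) = 119/5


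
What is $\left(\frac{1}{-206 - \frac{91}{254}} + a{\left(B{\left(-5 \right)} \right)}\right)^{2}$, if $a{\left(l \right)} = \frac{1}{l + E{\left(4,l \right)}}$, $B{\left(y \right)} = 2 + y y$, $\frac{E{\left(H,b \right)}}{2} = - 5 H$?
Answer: $\frac{3104384089}{464299146025} \approx 0.0066862$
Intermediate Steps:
$E{\left(H,b \right)} = - 10 H$ ($E{\left(H,b \right)} = 2 \left(- 5 H\right) = - 10 H$)
$B{\left(y \right)} = 2 + y^{2}$
$a{\left(l \right)} = \frac{1}{-40 + l}$ ($a{\left(l \right)} = \frac{1}{l - 40} = \frac{1}{-40 + l}$)
$\left(\frac{1}{-206 - \frac{91}{254}} + a{\left(B{\left(-5 \right)} \right)}\right)^{2} = \left(\frac{1}{-206 - \frac{91}{254}} + \frac{1}{-40 + \left(2 + \left(-5\right)^{2}\right)}\right)^{2} = \left(\frac{1}{-206 - \frac{91}{254}} + \frac{1}{-40 + \left(2 + 25\right)}\right)^{2} = \left(\frac{1}{-206 - \frac{91}{254}} + \frac{1}{-40 + 27}\right)^{2} = \left(\frac{1}{- \frac{52415}{254}} + \frac{1}{-13}\right)^{2} = \left(- \frac{254}{52415} - \frac{1}{13}\right)^{2} = \left(- \frac{55717}{681395}\right)^{2} = \frac{3104384089}{464299146025}$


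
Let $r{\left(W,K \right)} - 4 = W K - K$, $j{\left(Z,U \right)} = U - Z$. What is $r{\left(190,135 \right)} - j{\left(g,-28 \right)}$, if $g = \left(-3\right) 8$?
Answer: $25523$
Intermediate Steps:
$g = -24$
$r{\left(W,K \right)} = 4 - K + K W$ ($r{\left(W,K \right)} = 4 + \left(W K - K\right) = 4 + \left(K W - K\right) = 4 + \left(- K + K W\right) = 4 - K + K W$)
$r{\left(190,135 \right)} - j{\left(g,-28 \right)} = \left(4 - 135 + 135 \cdot 190\right) - \left(-28 - -24\right) = \left(4 - 135 + 25650\right) - \left(-28 + 24\right) = 25519 - -4 = 25519 + 4 = 25523$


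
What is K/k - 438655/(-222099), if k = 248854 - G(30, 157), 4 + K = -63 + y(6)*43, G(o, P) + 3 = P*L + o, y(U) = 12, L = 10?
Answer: 36186747262/18305177481 ≈ 1.9769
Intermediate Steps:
G(o, P) = -3 + o + 10*P (G(o, P) = -3 + (P*10 + o) = -3 + (10*P + o) = -3 + (o + 10*P) = -3 + o + 10*P)
K = 449 (K = -4 + (-63 + 12*43) = -4 + (-63 + 516) = -4 + 453 = 449)
k = 247257 (k = 248854 - (-3 + 30 + 10*157) = 248854 - (-3 + 30 + 1570) = 248854 - 1*1597 = 248854 - 1597 = 247257)
K/k - 438655/(-222099) = 449/247257 - 438655/(-222099) = 449*(1/247257) - 438655*(-1/222099) = 449/247257 + 438655/222099 = 36186747262/18305177481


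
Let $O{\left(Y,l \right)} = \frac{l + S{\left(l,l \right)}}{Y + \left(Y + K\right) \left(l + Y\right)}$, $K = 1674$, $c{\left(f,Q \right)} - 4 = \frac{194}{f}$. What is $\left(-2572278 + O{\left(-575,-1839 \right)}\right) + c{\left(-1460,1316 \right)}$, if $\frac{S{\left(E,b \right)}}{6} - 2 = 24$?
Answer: $- \frac{4982751012598047}{1937099530} \approx -2.5723 \cdot 10^{6}$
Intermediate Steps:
$c{\left(f,Q \right)} = 4 + \frac{194}{f}$
$S{\left(E,b \right)} = 156$ ($S{\left(E,b \right)} = 12 + 6 \cdot 24 = 12 + 144 = 156$)
$O{\left(Y,l \right)} = \frac{156 + l}{Y + \left(1674 + Y\right) \left(Y + l\right)}$ ($O{\left(Y,l \right)} = \frac{l + 156}{Y + \left(Y + 1674\right) \left(l + Y\right)} = \frac{156 + l}{Y + \left(1674 + Y\right) \left(Y + l\right)}$)
$\left(-2572278 + O{\left(-575,-1839 \right)}\right) + c{\left(-1460,1316 \right)} = \left(-2572278 + \frac{156 - 1839}{\left(-575\right)^{2} + 1674 \left(-1839\right) + 1675 \left(-575\right) - -1057425}\right) + \left(4 + \frac{194}{-1460}\right) = \left(-2572278 + \frac{1}{330625 - 3078486 - 963125 + 1057425} \left(-1683\right)\right) + \left(4 + 194 \left(- \frac{1}{1460}\right)\right) = \left(-2572278 + \frac{1}{-2653561} \left(-1683\right)\right) + \left(4 - \frac{97}{730}\right) = \left(-2572278 - - \frac{1683}{2653561}\right) + \frac{2823}{730} = \left(-2572278 + \frac{1683}{2653561}\right) + \frac{2823}{730} = - \frac{6825696580275}{2653561} + \frac{2823}{730} = - \frac{4982751012598047}{1937099530}$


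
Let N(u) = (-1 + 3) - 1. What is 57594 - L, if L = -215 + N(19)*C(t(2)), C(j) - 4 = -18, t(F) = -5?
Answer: 57823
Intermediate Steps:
C(j) = -14 (C(j) = 4 - 18 = -14)
N(u) = 1 (N(u) = 2 - 1 = 1)
L = -229 (L = -215 + 1*(-14) = -215 - 14 = -229)
57594 - L = 57594 - 1*(-229) = 57594 + 229 = 57823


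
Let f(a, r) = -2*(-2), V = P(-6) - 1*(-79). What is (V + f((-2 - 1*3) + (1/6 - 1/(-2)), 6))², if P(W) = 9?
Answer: 8464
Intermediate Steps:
V = 88 (V = 9 - 1*(-79) = 9 + 79 = 88)
f(a, r) = 4
(V + f((-2 - 1*3) + (1/6 - 1/(-2)), 6))² = (88 + 4)² = 92² = 8464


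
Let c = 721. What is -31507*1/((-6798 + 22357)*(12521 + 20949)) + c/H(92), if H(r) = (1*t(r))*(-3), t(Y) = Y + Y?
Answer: -187742578597/143729685480 ≈ -1.3062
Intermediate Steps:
t(Y) = 2*Y
H(r) = -6*r (H(r) = (1*(2*r))*(-3) = (2*r)*(-3) = -6*r)
-31507*1/((-6798 + 22357)*(12521 + 20949)) + c/H(92) = -31507*1/((-6798 + 22357)*(12521 + 20949)) + 721/((-6*92)) = -31507/(15559*33470) + 721/(-552) = -31507/520759730 + 721*(-1/552) = -31507*1/520759730 - 721/552 = -31507/520759730 - 721/552 = -187742578597/143729685480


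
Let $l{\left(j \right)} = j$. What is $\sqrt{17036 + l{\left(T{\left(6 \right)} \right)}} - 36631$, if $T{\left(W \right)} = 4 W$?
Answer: $-36631 + 2 \sqrt{4265} \approx -36500.0$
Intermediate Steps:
$\sqrt{17036 + l{\left(T{\left(6 \right)} \right)}} - 36631 = \sqrt{17036 + 4 \cdot 6} - 36631 = \sqrt{17036 + 24} - 36631 = \sqrt{17060} - 36631 = 2 \sqrt{4265} - 36631 = -36631 + 2 \sqrt{4265}$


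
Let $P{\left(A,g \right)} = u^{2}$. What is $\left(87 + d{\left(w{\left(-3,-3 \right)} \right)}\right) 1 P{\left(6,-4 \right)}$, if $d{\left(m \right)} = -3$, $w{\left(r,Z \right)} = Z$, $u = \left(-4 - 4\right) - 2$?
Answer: $8400$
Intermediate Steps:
$u = -10$ ($u = -8 - 2 = -10$)
$P{\left(A,g \right)} = 100$ ($P{\left(A,g \right)} = \left(-10\right)^{2} = 100$)
$\left(87 + d{\left(w{\left(-3,-3 \right)} \right)}\right) 1 P{\left(6,-4 \right)} = \left(87 - 3\right) 1 \cdot 100 = 84 \cdot 100 = 8400$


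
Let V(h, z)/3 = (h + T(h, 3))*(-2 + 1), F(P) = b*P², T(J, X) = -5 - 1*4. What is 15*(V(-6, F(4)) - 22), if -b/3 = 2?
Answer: 345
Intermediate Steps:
b = -6 (b = -3*2 = -6)
T(J, X) = -9 (T(J, X) = -5 - 4 = -9)
F(P) = -6*P²
V(h, z) = 27 - 3*h (V(h, z) = 3*((h - 9)*(-2 + 1)) = 3*((-9 + h)*(-1)) = 3*(9 - h) = 27 - 3*h)
15*(V(-6, F(4)) - 22) = 15*((27 - 3*(-6)) - 22) = 15*((27 + 18) - 22) = 15*(45 - 22) = 15*23 = 345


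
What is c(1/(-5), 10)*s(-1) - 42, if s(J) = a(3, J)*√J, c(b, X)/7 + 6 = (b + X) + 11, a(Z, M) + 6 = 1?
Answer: -42 - 518*I ≈ -42.0 - 518.0*I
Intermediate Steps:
a(Z, M) = -5 (a(Z, M) = -6 + 1 = -5)
c(b, X) = 35 + 7*X + 7*b (c(b, X) = -42 + 7*((b + X) + 11) = -42 + 7*((X + b) + 11) = -42 + 7*(11 + X + b) = -42 + (77 + 7*X + 7*b) = 35 + 7*X + 7*b)
s(J) = -5*√J
c(1/(-5), 10)*s(-1) - 42 = (35 + 7*10 + 7/(-5))*(-5*I) - 42 = (35 + 70 + 7*(-⅕))*(-5*I) - 42 = (35 + 70 - 7/5)*(-5*I) - 42 = 518*(-5*I)/5 - 42 = -518*I - 42 = -42 - 518*I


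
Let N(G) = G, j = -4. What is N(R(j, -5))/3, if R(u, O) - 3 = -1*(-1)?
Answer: 4/3 ≈ 1.3333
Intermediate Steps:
R(u, O) = 4 (R(u, O) = 3 - 1*(-1) = 3 + 1 = 4)
N(R(j, -5))/3 = 4/3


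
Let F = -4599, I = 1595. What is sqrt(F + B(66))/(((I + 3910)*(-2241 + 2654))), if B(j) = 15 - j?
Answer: I*sqrt(186)/454713 ≈ 2.9993e-5*I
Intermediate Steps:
sqrt(F + B(66))/(((I + 3910)*(-2241 + 2654))) = sqrt(-4599 + (15 - 1*66))/(((1595 + 3910)*(-2241 + 2654))) = sqrt(-4599 + (15 - 66))/((5505*413)) = sqrt(-4599 - 51)/2273565 = sqrt(-4650)*(1/2273565) = (5*I*sqrt(186))*(1/2273565) = I*sqrt(186)/454713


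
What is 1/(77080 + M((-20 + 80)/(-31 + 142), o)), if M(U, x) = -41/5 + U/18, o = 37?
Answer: 1665/128324597 ≈ 1.2975e-5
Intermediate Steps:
M(U, x) = -41/5 + U/18 (M(U, x) = -41*1/5 + U*(1/18) = -41/5 + U/18)
1/(77080 + M((-20 + 80)/(-31 + 142), o)) = 1/(77080 + (-41/5 + ((-20 + 80)/(-31 + 142))/18)) = 1/(77080 + (-41/5 + (60/111)/18)) = 1/(77080 + (-41/5 + (60*(1/111))/18)) = 1/(77080 + (-41/5 + (1/18)*(20/37))) = 1/(77080 + (-41/5 + 10/333)) = 1/(77080 - 13603/1665) = 1/(128324597/1665) = 1665/128324597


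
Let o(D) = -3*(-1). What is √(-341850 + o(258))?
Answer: 3*I*√37983 ≈ 584.68*I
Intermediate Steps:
o(D) = 3
√(-341850 + o(258)) = √(-341850 + 3) = √(-341847) = 3*I*√37983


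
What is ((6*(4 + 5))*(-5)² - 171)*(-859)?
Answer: -1012761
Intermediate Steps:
((6*(4 + 5))*(-5)² - 171)*(-859) = ((6*9)*25 - 171)*(-859) = (54*25 - 171)*(-859) = (1350 - 171)*(-859) = 1179*(-859) = -1012761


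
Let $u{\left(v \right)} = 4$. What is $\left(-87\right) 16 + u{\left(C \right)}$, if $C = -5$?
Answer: $-1388$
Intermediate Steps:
$\left(-87\right) 16 + u{\left(C \right)} = \left(-87\right) 16 + 4 = -1392 + 4 = -1388$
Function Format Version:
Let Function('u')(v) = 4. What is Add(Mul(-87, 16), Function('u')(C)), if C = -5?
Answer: -1388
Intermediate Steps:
Add(Mul(-87, 16), Function('u')(C)) = Add(Mul(-87, 16), 4) = Add(-1392, 4) = -1388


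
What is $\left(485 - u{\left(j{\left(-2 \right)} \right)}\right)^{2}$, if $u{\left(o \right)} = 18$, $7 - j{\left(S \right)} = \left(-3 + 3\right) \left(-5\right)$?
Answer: $218089$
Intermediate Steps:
$j{\left(S \right)} = 7$ ($j{\left(S \right)} = 7 - \left(-3 + 3\right) \left(-5\right) = 7 - 0 \left(-5\right) = 7 - 0 = 7 + 0 = 7$)
$\left(485 - u{\left(j{\left(-2 \right)} \right)}\right)^{2} = \left(485 - 18\right)^{2} = 467^{2} = 218089$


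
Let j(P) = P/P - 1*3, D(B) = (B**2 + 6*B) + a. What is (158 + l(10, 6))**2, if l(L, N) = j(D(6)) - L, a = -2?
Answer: 21316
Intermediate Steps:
D(B) = -2 + B**2 + 6*B (D(B) = (B**2 + 6*B) - 2 = -2 + B**2 + 6*B)
j(P) = -2 (j(P) = 1 - 3 = -2)
l(L, N) = -2 - L
(158 + l(10, 6))**2 = (158 + (-2 - 1*10))**2 = (158 + (-2 - 10))**2 = (158 - 12)**2 = 146**2 = 21316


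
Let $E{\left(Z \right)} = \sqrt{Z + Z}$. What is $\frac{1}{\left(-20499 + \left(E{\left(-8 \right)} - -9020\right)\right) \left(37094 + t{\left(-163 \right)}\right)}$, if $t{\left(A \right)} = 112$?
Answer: $- \frac{883}{377118461934} - \frac{2 i}{2451270002571} \approx -2.3414 \cdot 10^{-9} - 8.159 \cdot 10^{-13} i$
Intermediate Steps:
$E{\left(Z \right)} = \sqrt{2} \sqrt{Z}$ ($E{\left(Z \right)} = \sqrt{2 Z} = \sqrt{2} \sqrt{Z}$)
$\frac{1}{\left(-20499 + \left(E{\left(-8 \right)} - -9020\right)\right) \left(37094 + t{\left(-163 \right)}\right)} = \frac{1}{\left(-20499 + \left(\sqrt{2} \sqrt{-8} - -9020\right)\right) \left(37094 + 112\right)} = \frac{1}{\left(-20499 + \left(\sqrt{2} \cdot 2 i \sqrt{2} + 9020\right)\right) 37206} = \frac{1}{\left(-20499 + \left(4 i + 9020\right)\right) 37206} = \frac{1}{\left(-20499 + \left(9020 + 4 i\right)\right) 37206} = \frac{1}{\left(-11479 + 4 i\right) 37206} = \frac{1}{-427087674 + 148824 i} = \frac{-427087674 - 148824 i}{182403903431313252}$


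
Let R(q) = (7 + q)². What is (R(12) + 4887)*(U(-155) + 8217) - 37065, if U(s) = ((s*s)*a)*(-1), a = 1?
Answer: -82997449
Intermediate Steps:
U(s) = -s² (U(s) = ((s*s)*1)*(-1) = (s²*1)*(-1) = s²*(-1) = -s²)
(R(12) + 4887)*(U(-155) + 8217) - 37065 = ((7 + 12)² + 4887)*(-1*(-155)² + 8217) - 37065 = (19² + 4887)*(-1*24025 + 8217) - 37065 = (361 + 4887)*(-24025 + 8217) - 37065 = 5248*(-15808) - 37065 = -82960384 - 37065 = -82997449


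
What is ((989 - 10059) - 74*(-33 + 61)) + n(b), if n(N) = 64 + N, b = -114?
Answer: -11192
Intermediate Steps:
((989 - 10059) - 74*(-33 + 61)) + n(b) = ((989 - 10059) - 74*(-33 + 61)) + (64 - 114) = (-9070 - 74*28) - 50 = (-9070 - 2072) - 50 = -11142 - 50 = -11192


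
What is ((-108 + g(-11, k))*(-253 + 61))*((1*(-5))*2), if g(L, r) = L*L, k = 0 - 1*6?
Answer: 24960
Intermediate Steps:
k = -6 (k = 0 - 6 = -6)
g(L, r) = L²
((-108 + g(-11, k))*(-253 + 61))*((1*(-5))*2) = ((-108 + (-11)²)*(-253 + 61))*((1*(-5))*2) = ((-108 + 121)*(-192))*(-5*2) = (13*(-192))*(-10) = -2496*(-10) = 24960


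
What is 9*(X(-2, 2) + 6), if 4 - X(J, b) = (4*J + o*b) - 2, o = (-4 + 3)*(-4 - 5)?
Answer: 18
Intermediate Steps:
o = 9 (o = -1*(-9) = 9)
X(J, b) = 6 - 9*b - 4*J (X(J, b) = 4 - ((4*J + 9*b) - 2) = 4 - (-2 + 4*J + 9*b) = 4 + (2 - 9*b - 4*J) = 6 - 9*b - 4*J)
9*(X(-2, 2) + 6) = 9*((6 - 9*2 - 4*(-2)) + 6) = 9*((6 - 18 + 8) + 6) = 9*(-4 + 6) = 9*2 = 18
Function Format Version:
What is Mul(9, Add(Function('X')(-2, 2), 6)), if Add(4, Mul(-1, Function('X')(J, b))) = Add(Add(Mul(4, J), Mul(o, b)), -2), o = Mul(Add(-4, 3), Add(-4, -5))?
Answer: 18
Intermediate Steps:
o = 9 (o = Mul(-1, -9) = 9)
Function('X')(J, b) = Add(6, Mul(-9, b), Mul(-4, J)) (Function('X')(J, b) = Add(4, Mul(-1, Add(Add(Mul(4, J), Mul(9, b)), -2))) = Add(4, Mul(-1, Add(-2, Mul(4, J), Mul(9, b)))) = Add(4, Add(2, Mul(-9, b), Mul(-4, J))) = Add(6, Mul(-9, b), Mul(-4, J)))
Mul(9, Add(Function('X')(-2, 2), 6)) = Mul(9, Add(Add(6, Mul(-9, 2), Mul(-4, -2)), 6)) = Mul(9, Add(Add(6, -18, 8), 6)) = Mul(9, Add(-4, 6)) = Mul(9, 2) = 18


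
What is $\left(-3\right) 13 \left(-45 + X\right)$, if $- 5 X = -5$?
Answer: $1716$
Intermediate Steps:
$X = 1$ ($X = \left(- \frac{1}{5}\right) \left(-5\right) = 1$)
$\left(-3\right) 13 \left(-45 + X\right) = \left(-3\right) 13 \left(-45 + 1\right) = \left(-39\right) \left(-44\right) = 1716$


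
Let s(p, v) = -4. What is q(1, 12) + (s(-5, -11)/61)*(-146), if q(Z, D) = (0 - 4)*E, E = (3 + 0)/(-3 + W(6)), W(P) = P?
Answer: 340/61 ≈ 5.5738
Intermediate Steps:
E = 1 (E = (3 + 0)/(-3 + 6) = 3/3 = 3*(⅓) = 1)
q(Z, D) = -4 (q(Z, D) = (0 - 4)*1 = -4*1 = -4)
q(1, 12) + (s(-5, -11)/61)*(-146) = -4 - 4/61*(-146) = -4 + 584/61 = 340/61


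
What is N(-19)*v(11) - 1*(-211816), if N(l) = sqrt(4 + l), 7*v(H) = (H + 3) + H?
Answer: 211816 + 25*I*sqrt(15)/7 ≈ 2.1182e+5 + 13.832*I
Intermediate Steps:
v(H) = 3/7 + 2*H/7 (v(H) = ((H + 3) + H)/7 = ((3 + H) + H)/7 = (3 + 2*H)/7 = 3/7 + 2*H/7)
N(-19)*v(11) - 1*(-211816) = sqrt(4 - 19)*(3/7 + (2/7)*11) - 1*(-211816) = sqrt(-15)*(3/7 + 22/7) + 211816 = (I*sqrt(15))*(25/7) + 211816 = 25*I*sqrt(15)/7 + 211816 = 211816 + 25*I*sqrt(15)/7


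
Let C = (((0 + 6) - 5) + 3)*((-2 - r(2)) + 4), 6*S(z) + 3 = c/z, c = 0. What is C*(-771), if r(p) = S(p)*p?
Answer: -9252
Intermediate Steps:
S(z) = -½ (S(z) = -½ + (0/z)/6 = -½ + (⅙)*0 = -½ + 0 = -½)
r(p) = -p/2
C = 12 (C = (((0 + 6) - 5) + 3)*((-2 - (-1)*2/2) + 4) = ((6 - 5) + 3)*((-2 - 1*(-1)) + 4) = (1 + 3)*((-2 + 1) + 4) = 4*(-1 + 4) = 4*3 = 12)
C*(-771) = 12*(-771) = -9252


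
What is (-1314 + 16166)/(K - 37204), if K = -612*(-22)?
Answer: -3713/5935 ≈ -0.62561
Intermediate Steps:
K = 13464
(-1314 + 16166)/(K - 37204) = (-1314 + 16166)/(13464 - 37204) = 14852/(-23740) = 14852*(-1/23740) = -3713/5935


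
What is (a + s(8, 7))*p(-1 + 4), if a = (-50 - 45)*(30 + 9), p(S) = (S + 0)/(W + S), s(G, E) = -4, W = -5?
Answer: 11127/2 ≈ 5563.5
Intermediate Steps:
p(S) = S/(-5 + S) (p(S) = (S + 0)/(-5 + S) = S/(-5 + S))
a = -3705 (a = -95*39 = -3705)
(a + s(8, 7))*p(-1 + 4) = (-3705 - 4)*((-1 + 4)/(-5 + (-1 + 4))) = -11127/(-5 + 3) = -11127/(-2) = -11127*(-1)/2 = -3709*(-3/2) = 11127/2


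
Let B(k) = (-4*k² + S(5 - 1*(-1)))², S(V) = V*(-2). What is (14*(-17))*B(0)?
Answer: -34272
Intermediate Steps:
S(V) = -2*V
B(k) = (-12 - 4*k²)² (B(k) = (-4*k² - 2*(5 - 1*(-1)))² = (-4*k² - 2*(5 + 1))² = (-4*k² - 2*6)² = (-4*k² - 12)² = (-12 - 4*k²)²)
(14*(-17))*B(0) = (14*(-17))*(16*(3 + 0²)²) = -3808*(3 + 0)² = -3808*3² = -3808*9 = -238*144 = -34272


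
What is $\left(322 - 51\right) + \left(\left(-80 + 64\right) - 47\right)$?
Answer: $208$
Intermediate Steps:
$\left(322 - 51\right) + \left(\left(-80 + 64\right) - 47\right) = 271 - 63 = 208$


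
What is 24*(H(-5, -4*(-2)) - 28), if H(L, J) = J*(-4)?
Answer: -1440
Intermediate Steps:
H(L, J) = -4*J
24*(H(-5, -4*(-2)) - 28) = 24*(-(-16)*(-2) - 28) = 24*(-4*8 - 28) = 24*(-32 - 28) = 24*(-60) = -1440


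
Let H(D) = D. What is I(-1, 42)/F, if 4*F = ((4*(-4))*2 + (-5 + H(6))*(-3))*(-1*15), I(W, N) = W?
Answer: -4/525 ≈ -0.0076190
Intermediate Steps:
F = 525/4 (F = (((4*(-4))*2 + (-5 + 6)*(-3))*(-1*15))/4 = ((-16*2 + 1*(-3))*(-15))/4 = ((-32 - 3)*(-15))/4 = (-35*(-15))/4 = (¼)*525 = 525/4 ≈ 131.25)
I(-1, 42)/F = -1/525/4 = -1*4/525 = -4/525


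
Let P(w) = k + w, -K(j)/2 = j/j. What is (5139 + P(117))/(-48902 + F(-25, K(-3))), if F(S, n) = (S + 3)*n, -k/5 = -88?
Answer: -2848/24429 ≈ -0.11658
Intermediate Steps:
k = 440 (k = -5*(-88) = 440)
K(j) = -2 (K(j) = -2*j/j = -2*1 = -2)
P(w) = 440 + w
F(S, n) = n*(3 + S) (F(S, n) = (3 + S)*n = n*(3 + S))
(5139 + P(117))/(-48902 + F(-25, K(-3))) = (5139 + (440 + 117))/(-48902 - 2*(3 - 25)) = (5139 + 557)/(-48902 - 2*(-22)) = 5696/(-48902 + 44) = 5696/(-48858) = 5696*(-1/48858) = -2848/24429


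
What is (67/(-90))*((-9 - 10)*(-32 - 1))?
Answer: -14003/30 ≈ -466.77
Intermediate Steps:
(67/(-90))*((-9 - 10)*(-32 - 1)) = (67*(-1/90))*(-19*(-33)) = -67/90*627 = -14003/30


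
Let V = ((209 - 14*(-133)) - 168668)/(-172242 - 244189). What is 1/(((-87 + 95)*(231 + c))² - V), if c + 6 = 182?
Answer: 416431/4414808071419 ≈ 9.4326e-8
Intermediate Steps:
c = 176 (c = -6 + 182 = 176)
V = 166597/416431 (V = ((209 + 1862) - 168668)/(-416431) = (2071 - 168668)*(-1/416431) = -166597*(-1/416431) = 166597/416431 ≈ 0.40006)
1/(((-87 + 95)*(231 + c))² - V) = 1/(((-87 + 95)*(231 + 176))² - 1*166597/416431) = 1/((8*407)² - 166597/416431) = 1/(3256² - 166597/416431) = 1/(10601536 - 166597/416431) = 1/(4414808071419/416431) = 416431/4414808071419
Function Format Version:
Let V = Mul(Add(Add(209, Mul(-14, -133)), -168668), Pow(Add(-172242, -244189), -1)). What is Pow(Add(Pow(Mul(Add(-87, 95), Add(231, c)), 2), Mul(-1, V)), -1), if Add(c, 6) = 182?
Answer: Rational(416431, 4414808071419) ≈ 9.4326e-8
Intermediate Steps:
c = 176 (c = Add(-6, 182) = 176)
V = Rational(166597, 416431) (V = Mul(Add(Add(209, 1862), -168668), Pow(-416431, -1)) = Mul(Add(2071, -168668), Rational(-1, 416431)) = Mul(-166597, Rational(-1, 416431)) = Rational(166597, 416431) ≈ 0.40006)
Pow(Add(Pow(Mul(Add(-87, 95), Add(231, c)), 2), Mul(-1, V)), -1) = Pow(Add(Pow(Mul(Add(-87, 95), Add(231, 176)), 2), Mul(-1, Rational(166597, 416431))), -1) = Pow(Add(Pow(Mul(8, 407), 2), Rational(-166597, 416431)), -1) = Pow(Add(Pow(3256, 2), Rational(-166597, 416431)), -1) = Pow(Add(10601536, Rational(-166597, 416431)), -1) = Pow(Rational(4414808071419, 416431), -1) = Rational(416431, 4414808071419)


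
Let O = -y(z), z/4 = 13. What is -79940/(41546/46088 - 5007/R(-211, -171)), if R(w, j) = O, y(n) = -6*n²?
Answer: -2490569710720/18469987 ≈ -1.3484e+5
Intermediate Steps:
z = 52 (z = 4*13 = 52)
O = 16224 (O = -(-6)*52² = -(-6)*2704 = -1*(-16224) = 16224)
R(w, j) = 16224
-79940/(41546/46088 - 5007/R(-211, -171)) = -79940/(41546/46088 - 5007/16224) = -79940/(41546*(1/46088) - 5007*1/16224) = -79940/(20773/23044 - 1669/5408) = -79940/18469987/31155488 = -79940*31155488/18469987 = -2490569710720/18469987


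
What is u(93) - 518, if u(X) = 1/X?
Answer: -48173/93 ≈ -517.99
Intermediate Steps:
u(93) - 518 = 1/93 - 518 = -48173/93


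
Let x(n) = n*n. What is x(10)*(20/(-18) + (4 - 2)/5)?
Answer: -640/9 ≈ -71.111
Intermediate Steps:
x(n) = n²
x(10)*(20/(-18) + (4 - 2)/5) = 10²*(20/(-18) + (4 - 2)/5) = 100*(20*(-1/18) + 2*(⅕)) = 100*(-10/9 + ⅖) = 100*(-32/45) = -640/9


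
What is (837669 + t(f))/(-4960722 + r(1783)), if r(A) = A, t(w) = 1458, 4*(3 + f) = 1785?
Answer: -839127/4958939 ≈ -0.16921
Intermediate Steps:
f = 1773/4 (f = -3 + (¼)*1785 = -3 + 1785/4 = 1773/4 ≈ 443.25)
(837669 + t(f))/(-4960722 + r(1783)) = (837669 + 1458)/(-4960722 + 1783) = 839127/(-4958939) = 839127*(-1/4958939) = -839127/4958939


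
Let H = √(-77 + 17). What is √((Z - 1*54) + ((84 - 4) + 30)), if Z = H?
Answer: √(56 + 2*I*√15) ≈ 7.5011 + 0.51632*I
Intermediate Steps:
H = 2*I*√15 (H = √(-60) = 2*I*√15 ≈ 7.746*I)
Z = 2*I*√15 ≈ 7.746*I
√((Z - 1*54) + ((84 - 4) + 30)) = √((2*I*√15 - 1*54) + ((84 - 4) + 30)) = √((2*I*√15 - 54) + (80 + 30)) = √((-54 + 2*I*√15) + 110) = √(56 + 2*I*√15)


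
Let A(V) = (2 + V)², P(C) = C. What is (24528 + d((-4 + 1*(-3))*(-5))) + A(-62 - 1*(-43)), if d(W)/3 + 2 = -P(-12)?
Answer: 24847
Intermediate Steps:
d(W) = 30 (d(W) = -6 + 3*(-1*(-12)) = -6 + 3*12 = -6 + 36 = 30)
(24528 + d((-4 + 1*(-3))*(-5))) + A(-62 - 1*(-43)) = (24528 + 30) + (2 + (-62 - 1*(-43)))² = 24558 + (2 + (-62 + 43))² = 24558 + (2 - 19)² = 24558 + (-17)² = 24558 + 289 = 24847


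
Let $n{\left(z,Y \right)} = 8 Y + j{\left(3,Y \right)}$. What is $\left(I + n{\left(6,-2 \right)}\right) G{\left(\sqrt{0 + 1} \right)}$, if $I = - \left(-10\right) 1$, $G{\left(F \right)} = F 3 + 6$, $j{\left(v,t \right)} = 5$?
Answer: $-9$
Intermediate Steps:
$n{\left(z,Y \right)} = 5 + 8 Y$ ($n{\left(z,Y \right)} = 8 Y + 5 = 5 + 8 Y$)
$G{\left(F \right)} = 6 + 3 F$ ($G{\left(F \right)} = 3 F + 6 = 6 + 3 F$)
$I = 10$ ($I = \left(-1\right) \left(-10\right) = 10$)
$\left(I + n{\left(6,-2 \right)}\right) G{\left(\sqrt{0 + 1} \right)} = \left(10 + \left(5 + 8 \left(-2\right)\right)\right) \left(6 + 3 \sqrt{0 + 1}\right) = \left(10 + \left(5 - 16\right)\right) \left(6 + 3 \sqrt{1}\right) = \left(10 - 11\right) \left(6 + 3 \cdot 1\right) = - (6 + 3) = \left(-1\right) 9 = -9$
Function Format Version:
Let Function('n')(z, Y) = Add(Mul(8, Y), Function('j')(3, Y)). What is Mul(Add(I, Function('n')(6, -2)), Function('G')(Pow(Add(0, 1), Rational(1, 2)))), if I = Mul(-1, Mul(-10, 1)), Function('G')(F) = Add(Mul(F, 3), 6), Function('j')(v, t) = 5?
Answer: -9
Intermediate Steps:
Function('n')(z, Y) = Add(5, Mul(8, Y)) (Function('n')(z, Y) = Add(Mul(8, Y), 5) = Add(5, Mul(8, Y)))
Function('G')(F) = Add(6, Mul(3, F)) (Function('G')(F) = Add(Mul(3, F), 6) = Add(6, Mul(3, F)))
I = 10 (I = Mul(-1, -10) = 10)
Mul(Add(I, Function('n')(6, -2)), Function('G')(Pow(Add(0, 1), Rational(1, 2)))) = Mul(Add(10, Add(5, Mul(8, -2))), Add(6, Mul(3, Pow(Add(0, 1), Rational(1, 2))))) = Mul(Add(10, Add(5, -16)), Add(6, Mul(3, Pow(1, Rational(1, 2))))) = Mul(Add(10, -11), Add(6, Mul(3, 1))) = Mul(-1, Add(6, 3)) = Mul(-1, 9) = -9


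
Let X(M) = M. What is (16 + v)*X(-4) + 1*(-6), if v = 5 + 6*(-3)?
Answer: -18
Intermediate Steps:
v = -13 (v = 5 - 18 = -13)
(16 + v)*X(-4) + 1*(-6) = (16 - 13)*(-4) + 1*(-6) = 3*(-4) - 6 = -12 - 6 = -18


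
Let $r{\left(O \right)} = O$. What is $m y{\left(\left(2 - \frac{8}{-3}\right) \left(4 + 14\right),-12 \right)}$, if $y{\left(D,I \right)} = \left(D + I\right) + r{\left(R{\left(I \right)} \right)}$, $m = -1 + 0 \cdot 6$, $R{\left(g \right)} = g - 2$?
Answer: $-58$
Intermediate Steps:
$R{\left(g \right)} = -2 + g$ ($R{\left(g \right)} = g - 2 = -2 + g$)
$m = -1$ ($m = -1 + 0 = -1$)
$y{\left(D,I \right)} = -2 + D + 2 I$ ($y{\left(D,I \right)} = \left(D + I\right) + \left(-2 + I\right) = -2 + D + 2 I$)
$m y{\left(\left(2 - \frac{8}{-3}\right) \left(4 + 14\right),-12 \right)} = - (-2 + \left(2 - \frac{8}{-3}\right) \left(4 + 14\right) + 2 \left(-12\right)) = - (-2 + \left(2 - - \frac{8}{3}\right) 18 - 24) = - (-2 + \left(2 + \frac{8}{3}\right) 18 - 24) = - (-2 + \frac{14}{3} \cdot 18 - 24) = - (-2 + 84 - 24) = \left(-1\right) 58 = -58$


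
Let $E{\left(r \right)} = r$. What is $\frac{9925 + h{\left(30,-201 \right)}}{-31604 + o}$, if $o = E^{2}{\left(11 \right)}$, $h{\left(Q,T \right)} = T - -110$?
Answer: $- \frac{9834}{31483} \approx -0.31236$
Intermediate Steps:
$h{\left(Q,T \right)} = 110 + T$ ($h{\left(Q,T \right)} = T + 110 = 110 + T$)
$o = 121$ ($o = 11^{2} = 121$)
$\frac{9925 + h{\left(30,-201 \right)}}{-31604 + o} = \frac{9925 + \left(110 - 201\right)}{-31604 + 121} = \frac{9925 - 91}{-31483} = 9834 \left(- \frac{1}{31483}\right) = - \frac{9834}{31483}$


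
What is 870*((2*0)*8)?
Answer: 0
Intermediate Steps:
870*((2*0)*8) = 870*(0*8) = 870*0 = 0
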